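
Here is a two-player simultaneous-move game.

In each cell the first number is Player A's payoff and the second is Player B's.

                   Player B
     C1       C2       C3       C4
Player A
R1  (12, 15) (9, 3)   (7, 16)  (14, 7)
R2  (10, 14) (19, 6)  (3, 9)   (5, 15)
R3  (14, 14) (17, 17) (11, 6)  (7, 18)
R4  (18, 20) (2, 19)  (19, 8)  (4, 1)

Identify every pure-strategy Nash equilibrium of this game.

Mark each player's best response to every combination of opponents' strategies; a profile where every player is best-responding is a pure Nash equilibrium.
Player A against C1: payoffs 12, 10, 14, 18 → best response R4.
Player A against C2: payoffs 9, 19, 17, 2 → best response R2.
Player A against C3: payoffs 7, 3, 11, 19 → best response R4.
Player A against C4: payoffs 14, 5, 7, 4 → best response R1.
Player B against R1: payoffs 15, 3, 16, 7 → best response C3.
Player B against R2: payoffs 14, 6, 9, 15 → best response C4.
Player B against R3: payoffs 14, 17, 6, 18 → best response C4.
Player B against R4: payoffs 20, 19, 8, 1 → best response C1.
Mutual best responses: (R4, C1).

(R4, C1)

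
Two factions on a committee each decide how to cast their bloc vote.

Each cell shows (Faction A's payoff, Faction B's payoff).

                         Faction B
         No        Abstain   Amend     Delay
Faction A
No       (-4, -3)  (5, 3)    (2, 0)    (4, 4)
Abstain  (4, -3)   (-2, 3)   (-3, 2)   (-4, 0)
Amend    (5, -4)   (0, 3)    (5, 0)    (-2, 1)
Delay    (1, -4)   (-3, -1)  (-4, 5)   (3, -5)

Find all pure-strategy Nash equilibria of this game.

(No, No): Faction A can switch to Abstain (-4 → 4). Not NE.
(No, Abstain): Faction B can switch to Delay (3 → 4). Not NE.
(No, Amend): Faction A can switch to Amend (2 → 5). Not NE.
(No, Delay): Faction A gets 4, best alternative 3; Faction B gets 4, best alternative 3. No profitable deviation — NE.
(Abstain, No): Faction A can switch to Amend (4 → 5). Not NE.
(Abstain, Abstain): Faction A can switch to No (-2 → 5). Not NE.
(Abstain, Amend): Faction A can switch to No (-3 → 2). Not NE.
(Abstain, Delay): Faction A can switch to No (-4 → 4). Not NE.
(Amend, No): Faction B can switch to Abstain (-4 → 3). Not NE.
(The remaining 7 profiles each have a profitable deviation by the same check.)

(No, Delay)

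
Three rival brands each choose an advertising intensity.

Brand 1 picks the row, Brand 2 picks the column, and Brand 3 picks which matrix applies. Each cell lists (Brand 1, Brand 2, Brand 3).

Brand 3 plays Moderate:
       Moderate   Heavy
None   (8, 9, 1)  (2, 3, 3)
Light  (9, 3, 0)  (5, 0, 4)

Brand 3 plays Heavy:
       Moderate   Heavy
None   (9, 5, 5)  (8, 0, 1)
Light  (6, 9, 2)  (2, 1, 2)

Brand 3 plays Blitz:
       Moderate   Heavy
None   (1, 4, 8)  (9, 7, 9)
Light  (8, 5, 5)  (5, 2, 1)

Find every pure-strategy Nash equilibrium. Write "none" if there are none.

(None, Moderate, Moderate): Brand 1 can switch to Light (8 → 9). Not NE.
(None, Moderate, Heavy): Brand 3 can switch to Blitz (5 → 8). Not NE.
(None, Moderate, Blitz): Brand 1 can switch to Light (1 → 8). Not NE.
(None, Heavy, Moderate): Brand 1 can switch to Light (2 → 5). Not NE.
(None, Heavy, Heavy): Brand 2 can switch to Moderate (0 → 5). Not NE.
(None, Heavy, Blitz): Brand 1 gets 9, best alternative 5; Brand 2 gets 7, best alternative 4; Brand 3 gets 9, best alternative 3. No profitable deviation — NE.
(Light, Moderate, Moderate): Brand 3 can switch to Heavy (0 → 2). Not NE.
(Light, Moderate, Heavy): Brand 1 can switch to None (6 → 9). Not NE.
(Light, Moderate, Blitz): Brand 1 gets 8, best alternative 1; Brand 2 gets 5, best alternative 2; Brand 3 gets 5, best alternative 2. No profitable deviation — NE.
(Light, Heavy, Moderate): Brand 2 can switch to Moderate (0 → 3). Not NE.
(Light, Heavy, Heavy): Brand 1 can switch to None (2 → 8). Not NE.
(Light, Heavy, Blitz): Brand 1 can switch to None (5 → 9). Not NE.

The pure Nash equilibria are (None, Heavy, Blitz) and (Light, Moderate, Blitz).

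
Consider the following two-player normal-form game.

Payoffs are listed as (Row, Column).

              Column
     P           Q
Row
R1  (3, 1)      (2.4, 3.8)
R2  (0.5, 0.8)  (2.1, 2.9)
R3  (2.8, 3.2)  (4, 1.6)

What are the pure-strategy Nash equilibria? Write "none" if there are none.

No pure-strategy Nash equilibrium.

For each strategy profile, look for a profitable unilateral deviation.
(R1, P): Column can switch to Q (1 → 3.8). Not NE.
(R1, Q): Row can switch to R3 (2.4 → 4). Not NE.
(R2, P): Row can switch to R1 (0.5 → 3). Not NE.
(R2, Q): Row can switch to R1 (2.1 → 2.4). Not NE.
(R3, P): Row can switch to R1 (2.8 → 3). Not NE.
(R3, Q): Column can switch to P (1.6 → 3.2). Not NE.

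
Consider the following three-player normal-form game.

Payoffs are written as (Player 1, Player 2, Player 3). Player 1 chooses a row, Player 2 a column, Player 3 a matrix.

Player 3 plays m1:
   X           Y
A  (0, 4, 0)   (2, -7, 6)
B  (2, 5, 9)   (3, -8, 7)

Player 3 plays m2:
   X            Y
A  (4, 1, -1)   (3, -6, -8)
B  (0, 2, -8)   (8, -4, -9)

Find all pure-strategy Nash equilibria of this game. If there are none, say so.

Pure NE: (B, X, m1)

(A, X, m1): Player 1 can switch to B (0 → 2). Not NE.
(A, X, m2): Player 3 can switch to m1 (-1 → 0). Not NE.
(A, Y, m1): Player 1 can switch to B (2 → 3). Not NE.
(A, Y, m2): Player 1 can switch to B (3 → 8). Not NE.
(B, X, m1): Player 1 gets 2, best alternative 0; Player 2 gets 5, best alternative -8; Player 3 gets 9, best alternative -8. No profitable deviation — NE.
(B, X, m2): Player 1 can switch to A (0 → 4). Not NE.
(B, Y, m1): Player 2 can switch to X (-8 → 5). Not NE.
(B, Y, m2): Player 2 can switch to X (-4 → 2). Not NE.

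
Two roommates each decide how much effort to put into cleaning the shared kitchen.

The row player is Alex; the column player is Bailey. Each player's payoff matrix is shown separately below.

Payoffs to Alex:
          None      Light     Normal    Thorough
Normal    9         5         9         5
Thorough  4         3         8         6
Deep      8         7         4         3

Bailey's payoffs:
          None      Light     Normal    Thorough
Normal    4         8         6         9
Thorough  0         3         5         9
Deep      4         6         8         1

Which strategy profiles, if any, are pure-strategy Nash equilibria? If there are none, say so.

Alex against None: payoffs 9, 4, 8 → best response Normal.
Alex against Light: payoffs 5, 3, 7 → best response Deep.
Alex against Normal: payoffs 9, 8, 4 → best response Normal.
Alex against Thorough: payoffs 5, 6, 3 → best response Thorough.
Bailey against Normal: payoffs 4, 8, 6, 9 → best response Thorough.
Bailey against Thorough: payoffs 0, 3, 5, 9 → best response Thorough.
Bailey against Deep: payoffs 4, 6, 8, 1 → best response Normal.
Mutual best responses: (Thorough, Thorough).

(Thorough, Thorough)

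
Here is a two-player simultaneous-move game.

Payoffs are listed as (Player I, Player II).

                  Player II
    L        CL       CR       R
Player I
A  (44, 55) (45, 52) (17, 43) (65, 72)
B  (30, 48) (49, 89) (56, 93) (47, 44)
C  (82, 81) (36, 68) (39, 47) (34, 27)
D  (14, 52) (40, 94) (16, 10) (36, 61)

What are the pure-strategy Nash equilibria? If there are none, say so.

Pure-strategy Nash equilibria: (A, R), (B, CR), (C, L)

Player I against L: payoffs 44, 30, 82, 14 → best response C.
Player I against CL: payoffs 45, 49, 36, 40 → best response B.
Player I against CR: payoffs 17, 56, 39, 16 → best response B.
Player I against R: payoffs 65, 47, 34, 36 → best response A.
Player II against A: payoffs 55, 52, 43, 72 → best response R.
Player II against B: payoffs 48, 89, 93, 44 → best response CR.
Player II against C: payoffs 81, 68, 47, 27 → best response L.
Player II against D: payoffs 52, 94, 10, 61 → best response CL.
Mutual best responses: (A, R); (B, CR); (C, L).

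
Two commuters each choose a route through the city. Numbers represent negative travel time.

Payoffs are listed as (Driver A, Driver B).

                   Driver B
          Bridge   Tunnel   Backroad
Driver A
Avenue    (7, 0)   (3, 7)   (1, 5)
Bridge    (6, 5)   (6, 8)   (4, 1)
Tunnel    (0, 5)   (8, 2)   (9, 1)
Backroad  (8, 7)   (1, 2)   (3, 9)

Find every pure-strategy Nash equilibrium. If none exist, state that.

This game has no pure Nash equilibrium.

For each player, find the best response to each opponent profile; mutual best responses are the pure NE.
Driver A against Bridge: payoffs 7, 6, 0, 8 → best response Backroad.
Driver A against Tunnel: payoffs 3, 6, 8, 1 → best response Tunnel.
Driver A against Backroad: payoffs 1, 4, 9, 3 → best response Tunnel.
Driver B against Avenue: payoffs 0, 7, 5 → best response Tunnel.
Driver B against Bridge: payoffs 5, 8, 1 → best response Tunnel.
Driver B against Tunnel: payoffs 5, 2, 1 → best response Bridge.
Driver B against Backroad: payoffs 7, 2, 9 → best response Backroad.
No profile is a mutual best response for all players.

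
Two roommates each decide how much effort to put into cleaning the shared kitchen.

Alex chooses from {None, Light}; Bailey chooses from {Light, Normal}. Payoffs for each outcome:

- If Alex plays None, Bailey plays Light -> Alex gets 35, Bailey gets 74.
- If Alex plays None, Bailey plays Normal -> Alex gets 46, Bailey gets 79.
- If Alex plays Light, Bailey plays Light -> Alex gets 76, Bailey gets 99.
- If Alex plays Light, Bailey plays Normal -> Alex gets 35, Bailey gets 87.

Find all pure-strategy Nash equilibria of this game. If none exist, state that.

Pure-strategy Nash equilibria: (None, Normal), (Light, Light)

Check each profile: it is a Nash equilibrium iff no player can strictly gain by switching unilaterally.
(None, Light): Alex can switch to Light (35 → 76). Not NE.
(None, Normal): Alex gets 46, best alternative 35; Bailey gets 79, best alternative 74. No profitable deviation — NE.
(Light, Light): Alex gets 76, best alternative 35; Bailey gets 99, best alternative 87. No profitable deviation — NE.
(Light, Normal): Alex can switch to None (35 → 46). Not NE.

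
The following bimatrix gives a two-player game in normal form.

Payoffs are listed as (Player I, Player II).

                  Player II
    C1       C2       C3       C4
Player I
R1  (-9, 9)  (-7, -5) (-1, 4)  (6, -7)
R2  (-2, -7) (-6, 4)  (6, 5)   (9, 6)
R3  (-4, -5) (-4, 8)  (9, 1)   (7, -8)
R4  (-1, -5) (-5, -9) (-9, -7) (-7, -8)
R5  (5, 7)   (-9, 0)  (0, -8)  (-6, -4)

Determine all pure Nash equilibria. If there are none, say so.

The pure Nash equilibria are (R2, C4), (R3, C2), (R5, C1).

(R1, C1): Player I can switch to R2 (-9 → -2). Not NE.
(R1, C2): Player I can switch to R2 (-7 → -6). Not NE.
(R1, C3): Player I can switch to R2 (-1 → 6). Not NE.
(R1, C4): Player I can switch to R2 (6 → 9). Not NE.
(R2, C1): Player I can switch to R4 (-2 → -1). Not NE.
(R2, C2): Player I can switch to R3 (-6 → -4). Not NE.
(R2, C3): Player I can switch to R3 (6 → 9). Not NE.
(R2, C4): Player I gets 9, best alternative 7; Player II gets 6, best alternative 5. No profitable deviation — NE.
(R3, C1): Player I can switch to R2 (-4 → -2). Not NE.
(R3, C2): Player I gets -4, best alternative -5; Player II gets 8, best alternative 1. No profitable deviation — NE.
(R5, C1): Player I gets 5, best alternative -1; Player II gets 7, best alternative 0. No profitable deviation — NE.
(The remaining 9 profiles each have a profitable deviation by the same check.)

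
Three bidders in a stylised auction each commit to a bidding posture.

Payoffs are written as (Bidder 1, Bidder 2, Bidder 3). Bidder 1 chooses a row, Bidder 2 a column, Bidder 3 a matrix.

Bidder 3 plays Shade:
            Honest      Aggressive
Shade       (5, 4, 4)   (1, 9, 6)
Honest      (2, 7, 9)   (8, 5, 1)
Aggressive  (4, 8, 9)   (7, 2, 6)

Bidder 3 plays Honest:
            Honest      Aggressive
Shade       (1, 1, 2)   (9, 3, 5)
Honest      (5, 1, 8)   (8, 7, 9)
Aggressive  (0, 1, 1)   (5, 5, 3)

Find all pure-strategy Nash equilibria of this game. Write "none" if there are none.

none

Check each profile: it is a Nash equilibrium iff no player can strictly gain by switching unilaterally.
(Shade, Honest, Shade): Bidder 2 can switch to Aggressive (4 → 9). Not NE.
(Shade, Honest, Honest): Bidder 1 can switch to Honest (1 → 5). Not NE.
(Shade, Aggressive, Shade): Bidder 1 can switch to Honest (1 → 8). Not NE.
(Shade, Aggressive, Honest): Bidder 3 can switch to Shade (5 → 6). Not NE.
(Honest, Honest, Shade): Bidder 1 can switch to Shade (2 → 5). Not NE.
(Honest, Honest, Honest): Bidder 2 can switch to Aggressive (1 → 7). Not NE.
(The remaining 6 profiles each have a profitable deviation by the same check.)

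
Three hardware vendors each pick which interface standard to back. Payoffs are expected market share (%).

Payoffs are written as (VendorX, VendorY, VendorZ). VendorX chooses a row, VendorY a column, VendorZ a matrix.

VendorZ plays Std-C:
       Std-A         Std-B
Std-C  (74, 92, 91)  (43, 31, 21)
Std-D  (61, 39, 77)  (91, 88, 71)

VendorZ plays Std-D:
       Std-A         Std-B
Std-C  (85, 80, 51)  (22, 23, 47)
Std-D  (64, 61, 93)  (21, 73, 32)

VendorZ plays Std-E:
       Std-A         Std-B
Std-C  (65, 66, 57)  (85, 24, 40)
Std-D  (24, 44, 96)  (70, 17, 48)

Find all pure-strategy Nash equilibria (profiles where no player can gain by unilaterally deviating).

(Std-C, Std-A, Std-C): VendorX gets 74, best alternative 61; VendorY gets 92, best alternative 31; VendorZ gets 91, best alternative 57. No profitable deviation — NE.
(Std-C, Std-A, Std-D): VendorZ can switch to Std-C (51 → 91). Not NE.
(Std-C, Std-A, Std-E): VendorZ can switch to Std-C (57 → 91). Not NE.
(Std-C, Std-B, Std-C): VendorX can switch to Std-D (43 → 91). Not NE.
(Std-C, Std-B, Std-D): VendorY can switch to Std-A (23 → 80). Not NE.
(Std-C, Std-B, Std-E): VendorY can switch to Std-A (24 → 66). Not NE.
(Std-D, Std-A, Std-C): VendorX can switch to Std-C (61 → 74). Not NE.
(Std-D, Std-A, Std-D): VendorX can switch to Std-C (64 → 85). Not NE.
(Std-D, Std-A, Std-E): VendorX can switch to Std-C (24 → 65). Not NE.
(Std-D, Std-B, Std-C): VendorX gets 91, best alternative 43; VendorY gets 88, best alternative 39; VendorZ gets 71, best alternative 48. No profitable deviation — NE.
(Std-D, Std-B, Std-D): VendorX can switch to Std-C (21 → 22). Not NE.
(Std-D, Std-B, Std-E): VendorX can switch to Std-C (70 → 85). Not NE.

Pure-strategy Nash equilibria: (Std-C, Std-A, Std-C), (Std-D, Std-B, Std-C)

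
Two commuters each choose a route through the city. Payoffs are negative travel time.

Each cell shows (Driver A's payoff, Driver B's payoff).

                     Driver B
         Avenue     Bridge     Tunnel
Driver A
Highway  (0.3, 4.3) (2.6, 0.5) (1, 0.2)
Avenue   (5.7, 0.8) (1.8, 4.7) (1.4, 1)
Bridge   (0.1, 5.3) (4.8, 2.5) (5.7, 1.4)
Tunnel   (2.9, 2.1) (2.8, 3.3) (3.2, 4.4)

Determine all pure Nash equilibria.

There is no pure-strategy Nash equilibrium.

(Highway, Avenue): Driver A can switch to Avenue (0.3 → 5.7). Not NE.
(Highway, Bridge): Driver A can switch to Bridge (2.6 → 4.8). Not NE.
(Highway, Tunnel): Driver A can switch to Avenue (1 → 1.4). Not NE.
(Avenue, Avenue): Driver B can switch to Bridge (0.8 → 4.7). Not NE.
(Avenue, Bridge): Driver A can switch to Highway (1.8 → 2.6). Not NE.
(Avenue, Tunnel): Driver A can switch to Bridge (1.4 → 5.7). Not NE.
(Bridge, Avenue): Driver A can switch to Highway (0.1 → 0.3). Not NE.
(Bridge, Bridge): Driver B can switch to Avenue (2.5 → 5.3). Not NE.
(The remaining 4 profiles each have a profitable deviation by the same check.)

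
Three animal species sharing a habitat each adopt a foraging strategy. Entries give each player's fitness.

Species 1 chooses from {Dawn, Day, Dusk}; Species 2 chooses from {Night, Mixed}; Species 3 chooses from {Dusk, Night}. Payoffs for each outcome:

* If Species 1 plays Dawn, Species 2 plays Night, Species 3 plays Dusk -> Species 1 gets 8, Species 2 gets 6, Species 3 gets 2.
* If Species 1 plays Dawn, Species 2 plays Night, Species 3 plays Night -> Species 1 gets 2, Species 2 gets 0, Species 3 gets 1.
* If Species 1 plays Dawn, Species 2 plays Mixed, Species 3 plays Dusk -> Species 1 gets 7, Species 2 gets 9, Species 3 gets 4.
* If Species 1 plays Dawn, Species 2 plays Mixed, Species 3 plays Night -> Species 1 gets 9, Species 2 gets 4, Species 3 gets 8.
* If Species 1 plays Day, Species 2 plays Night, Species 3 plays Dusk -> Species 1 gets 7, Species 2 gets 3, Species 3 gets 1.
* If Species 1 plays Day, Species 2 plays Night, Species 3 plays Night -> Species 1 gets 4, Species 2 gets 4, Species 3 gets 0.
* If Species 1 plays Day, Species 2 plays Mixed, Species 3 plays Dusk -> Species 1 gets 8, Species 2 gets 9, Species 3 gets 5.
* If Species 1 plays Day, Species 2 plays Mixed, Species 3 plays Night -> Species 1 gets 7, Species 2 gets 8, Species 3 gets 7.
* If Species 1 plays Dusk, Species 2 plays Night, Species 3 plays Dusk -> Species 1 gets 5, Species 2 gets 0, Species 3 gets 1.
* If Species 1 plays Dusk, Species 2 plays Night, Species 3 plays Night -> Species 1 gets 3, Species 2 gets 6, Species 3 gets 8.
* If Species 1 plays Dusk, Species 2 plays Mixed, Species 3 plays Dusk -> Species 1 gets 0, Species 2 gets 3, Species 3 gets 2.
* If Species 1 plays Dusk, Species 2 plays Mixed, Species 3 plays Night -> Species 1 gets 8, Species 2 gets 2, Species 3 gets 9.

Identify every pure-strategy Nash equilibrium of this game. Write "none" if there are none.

(Dawn, Night, Dusk): Species 2 can switch to Mixed (6 → 9). Not NE.
(Dawn, Night, Night): Species 1 can switch to Day (2 → 4). Not NE.
(Dawn, Mixed, Dusk): Species 1 can switch to Day (7 → 8). Not NE.
(Dawn, Mixed, Night): Species 1 gets 9, best alternative 8; Species 2 gets 4, best alternative 0; Species 3 gets 8, best alternative 4. No profitable deviation — NE.
(Day, Night, Dusk): Species 1 can switch to Dawn (7 → 8). Not NE.
(Day, Night, Night): Species 2 can switch to Mixed (4 → 8). Not NE.
(Day, Mixed, Dusk): Species 3 can switch to Night (5 → 7). Not NE.
(Day, Mixed, Night): Species 1 can switch to Dawn (7 → 9). Not NE.
(Dusk, Night, Dusk): Species 1 can switch to Dawn (5 → 8). Not NE.
(Dusk, Night, Night): Species 1 can switch to Day (3 → 4). Not NE.
(Dusk, Mixed, Dusk): Species 1 can switch to Dawn (0 → 7). Not NE.
(The remaining 1 profile has a profitable deviation by the same check.)

Pure NE: (Dawn, Mixed, Night)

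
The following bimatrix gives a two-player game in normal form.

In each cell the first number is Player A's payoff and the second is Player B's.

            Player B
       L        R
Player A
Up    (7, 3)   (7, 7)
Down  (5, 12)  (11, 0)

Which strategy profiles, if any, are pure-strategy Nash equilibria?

There is no pure-strategy Nash equilibrium.

Mark each player's best response to every combination of opponents' strategies; a profile where every player is best-responding is a pure Nash equilibrium.
Player A against L: payoffs 7, 5 → best response Up.
Player A against R: payoffs 7, 11 → best response Down.
Player B against Up: payoffs 3, 7 → best response R.
Player B against Down: payoffs 12, 0 → best response L.
No profile is a mutual best response for all players.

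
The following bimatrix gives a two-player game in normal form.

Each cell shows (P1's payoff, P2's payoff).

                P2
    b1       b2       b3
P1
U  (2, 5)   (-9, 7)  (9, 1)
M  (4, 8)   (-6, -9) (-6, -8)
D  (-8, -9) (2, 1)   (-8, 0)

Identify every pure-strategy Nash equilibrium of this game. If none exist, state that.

P1 against b1: payoffs 2, 4, -8 → best response M.
P1 against b2: payoffs -9, -6, 2 → best response D.
P1 against b3: payoffs 9, -6, -8 → best response U.
P2 against U: payoffs 5, 7, 1 → best response b2.
P2 against M: payoffs 8, -9, -8 → best response b1.
P2 against D: payoffs -9, 1, 0 → best response b2.
Mutual best responses: (M, b1); (D, b2).

Pure-strategy Nash equilibria: (M, b1) and (D, b2)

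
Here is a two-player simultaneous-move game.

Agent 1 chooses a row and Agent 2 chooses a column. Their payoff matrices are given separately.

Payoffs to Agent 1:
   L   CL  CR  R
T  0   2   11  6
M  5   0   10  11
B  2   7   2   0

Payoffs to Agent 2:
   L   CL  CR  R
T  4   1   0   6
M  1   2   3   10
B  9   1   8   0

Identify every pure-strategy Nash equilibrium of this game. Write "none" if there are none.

Agent 1 against L: payoffs 0, 5, 2 → best response M.
Agent 1 against CL: payoffs 2, 0, 7 → best response B.
Agent 1 against CR: payoffs 11, 10, 2 → best response T.
Agent 1 against R: payoffs 6, 11, 0 → best response M.
Agent 2 against T: payoffs 4, 1, 0, 6 → best response R.
Agent 2 against M: payoffs 1, 2, 3, 10 → best response R.
Agent 2 against B: payoffs 9, 1, 8, 0 → best response L.
Mutual best responses: (M, R).

The unique pure-strategy Nash equilibrium is (M, R).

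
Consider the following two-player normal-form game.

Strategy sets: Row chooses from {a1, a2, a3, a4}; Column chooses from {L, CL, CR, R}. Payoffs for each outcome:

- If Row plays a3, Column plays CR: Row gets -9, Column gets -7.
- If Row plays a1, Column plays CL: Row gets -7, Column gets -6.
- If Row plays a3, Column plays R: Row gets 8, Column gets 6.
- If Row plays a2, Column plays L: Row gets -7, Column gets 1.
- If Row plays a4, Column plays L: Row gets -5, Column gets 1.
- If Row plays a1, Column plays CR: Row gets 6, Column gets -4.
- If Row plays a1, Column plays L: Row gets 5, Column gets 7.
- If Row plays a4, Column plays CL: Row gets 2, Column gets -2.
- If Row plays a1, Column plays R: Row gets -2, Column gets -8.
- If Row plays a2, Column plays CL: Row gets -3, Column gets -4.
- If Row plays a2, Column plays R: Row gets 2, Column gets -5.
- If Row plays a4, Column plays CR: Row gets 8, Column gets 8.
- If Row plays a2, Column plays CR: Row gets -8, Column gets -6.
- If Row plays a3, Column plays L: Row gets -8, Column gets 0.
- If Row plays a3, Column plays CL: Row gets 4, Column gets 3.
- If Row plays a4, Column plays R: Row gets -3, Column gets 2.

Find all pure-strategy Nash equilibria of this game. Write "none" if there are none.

Pure-strategy Nash equilibria: (a1, L); (a3, R); (a4, CR)

(a1, L): Row gets 5, best alternative -5; Column gets 7, best alternative -4. No profitable deviation — NE.
(a1, CL): Row can switch to a2 (-7 → -3). Not NE.
(a1, CR): Row can switch to a4 (6 → 8). Not NE.
(a1, R): Row can switch to a2 (-2 → 2). Not NE.
(a2, L): Row can switch to a1 (-7 → 5). Not NE.
(a2, CL): Row can switch to a3 (-3 → 4). Not NE.
(a2, CR): Row can switch to a1 (-8 → 6). Not NE.
(a2, R): Row can switch to a3 (2 → 8). Not NE.
(a3, L): Row can switch to a1 (-8 → 5). Not NE.
(a3, R): Row gets 8, best alternative 2; Column gets 6, best alternative 3. No profitable deviation — NE.
(a4, CR): Row gets 8, best alternative 6; Column gets 8, best alternative 2. No profitable deviation — NE.
(The remaining 5 profiles each have a profitable deviation by the same check.)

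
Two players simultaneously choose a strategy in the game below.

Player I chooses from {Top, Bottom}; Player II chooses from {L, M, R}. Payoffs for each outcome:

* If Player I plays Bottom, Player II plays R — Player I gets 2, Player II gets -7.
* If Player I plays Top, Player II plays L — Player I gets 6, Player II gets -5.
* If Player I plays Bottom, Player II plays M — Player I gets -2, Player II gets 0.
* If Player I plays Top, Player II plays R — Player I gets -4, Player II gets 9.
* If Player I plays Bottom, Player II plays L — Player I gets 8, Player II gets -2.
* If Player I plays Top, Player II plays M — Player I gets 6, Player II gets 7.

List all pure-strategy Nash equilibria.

No pure-strategy Nash equilibrium.

Player I against L: payoffs 6, 8 → best response Bottom.
Player I against M: payoffs 6, -2 → best response Top.
Player I against R: payoffs -4, 2 → best response Bottom.
Player II against Top: payoffs -5, 7, 9 → best response R.
Player II against Bottom: payoffs -2, 0, -7 → best response M.
No profile is a mutual best response for all players.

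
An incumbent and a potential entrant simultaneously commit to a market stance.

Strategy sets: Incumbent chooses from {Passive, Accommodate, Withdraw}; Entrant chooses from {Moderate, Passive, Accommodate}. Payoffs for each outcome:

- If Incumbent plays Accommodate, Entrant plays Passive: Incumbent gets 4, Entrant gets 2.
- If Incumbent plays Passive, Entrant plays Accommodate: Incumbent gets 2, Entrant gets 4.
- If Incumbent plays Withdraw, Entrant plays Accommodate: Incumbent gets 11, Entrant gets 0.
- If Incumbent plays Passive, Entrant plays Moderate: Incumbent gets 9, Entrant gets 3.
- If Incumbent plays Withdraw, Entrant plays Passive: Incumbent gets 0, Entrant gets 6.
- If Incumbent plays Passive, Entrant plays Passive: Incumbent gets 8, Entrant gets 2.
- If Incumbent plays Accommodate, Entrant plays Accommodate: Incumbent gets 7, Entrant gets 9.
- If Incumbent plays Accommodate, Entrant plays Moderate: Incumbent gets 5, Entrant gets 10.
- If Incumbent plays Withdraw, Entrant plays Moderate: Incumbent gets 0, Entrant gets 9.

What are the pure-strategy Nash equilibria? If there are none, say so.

For each player, find the best response to each opponent profile; mutual best responses are the pure NE.
Incumbent against Moderate: payoffs 9, 5, 0 → best response Passive.
Incumbent against Passive: payoffs 8, 4, 0 → best response Passive.
Incumbent against Accommodate: payoffs 2, 7, 11 → best response Withdraw.
Entrant against Passive: payoffs 3, 2, 4 → best response Accommodate.
Entrant against Accommodate: payoffs 10, 2, 9 → best response Moderate.
Entrant against Withdraw: payoffs 9, 6, 0 → best response Moderate.
No profile is a mutual best response for all players.

This game has no pure Nash equilibrium.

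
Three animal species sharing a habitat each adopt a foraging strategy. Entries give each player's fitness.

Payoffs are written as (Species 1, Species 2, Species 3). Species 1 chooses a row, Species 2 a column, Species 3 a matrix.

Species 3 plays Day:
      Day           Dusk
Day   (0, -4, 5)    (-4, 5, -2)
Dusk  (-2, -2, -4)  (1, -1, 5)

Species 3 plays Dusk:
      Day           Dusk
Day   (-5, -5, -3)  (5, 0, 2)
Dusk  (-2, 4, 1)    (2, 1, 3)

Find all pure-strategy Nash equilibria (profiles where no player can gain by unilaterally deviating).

The pure Nash equilibria are (Day, Dusk, Dusk), (Dusk, Day, Dusk), (Dusk, Dusk, Day).

Species 1 against (Day, Day): payoffs 0, -2 → best response Day.
Species 1 against (Day, Dusk): payoffs -5, -2 → best response Dusk.
Species 1 against (Dusk, Day): payoffs -4, 1 → best response Dusk.
Species 1 against (Dusk, Dusk): payoffs 5, 2 → best response Day.
Species 2 against (Day, Day): payoffs -4, 5 → best response Dusk.
Species 2 against (Day, Dusk): payoffs -5, 0 → best response Dusk.
Species 2 against (Dusk, Day): payoffs -2, -1 → best response Dusk.
Species 2 against (Dusk, Dusk): payoffs 4, 1 → best response Day.
Species 3 against (Day, Day): payoffs 5, -3 → best response Day.
Species 3 against (Day, Dusk): payoffs -2, 2 → best response Dusk.
Species 3 against (Dusk, Day): payoffs -4, 1 → best response Dusk.
Species 3 against (Dusk, Dusk): payoffs 5, 3 → best response Day.
Mutual best responses: (Day, Dusk, Dusk); (Dusk, Day, Dusk); (Dusk, Dusk, Day).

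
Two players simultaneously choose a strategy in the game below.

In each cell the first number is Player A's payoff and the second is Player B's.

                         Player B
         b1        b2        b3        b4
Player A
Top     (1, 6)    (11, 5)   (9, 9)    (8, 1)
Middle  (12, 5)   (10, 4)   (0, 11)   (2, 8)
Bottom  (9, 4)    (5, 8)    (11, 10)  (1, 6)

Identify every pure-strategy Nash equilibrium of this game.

The unique pure-strategy Nash equilibrium is (Bottom, b3).

(Top, b1): Player A can switch to Middle (1 → 12). Not NE.
(Top, b2): Player B can switch to b1 (5 → 6). Not NE.
(Top, b3): Player A can switch to Bottom (9 → 11). Not NE.
(Top, b4): Player B can switch to b1 (1 → 6). Not NE.
(Middle, b1): Player B can switch to b3 (5 → 11). Not NE.
(Middle, b2): Player A can switch to Top (10 → 11). Not NE.
(Middle, b3): Player A can switch to Top (0 → 9). Not NE.
(Middle, b4): Player A can switch to Top (2 → 8). Not NE.
(Bottom, b1): Player A can switch to Middle (9 → 12). Not NE.
(Bottom, b2): Player A can switch to Top (5 → 11). Not NE.
(Bottom, b3): Player A gets 11, best alternative 9; Player B gets 10, best alternative 8. No profitable deviation — NE.
(Bottom, b4): Player A can switch to Top (1 → 8). Not NE.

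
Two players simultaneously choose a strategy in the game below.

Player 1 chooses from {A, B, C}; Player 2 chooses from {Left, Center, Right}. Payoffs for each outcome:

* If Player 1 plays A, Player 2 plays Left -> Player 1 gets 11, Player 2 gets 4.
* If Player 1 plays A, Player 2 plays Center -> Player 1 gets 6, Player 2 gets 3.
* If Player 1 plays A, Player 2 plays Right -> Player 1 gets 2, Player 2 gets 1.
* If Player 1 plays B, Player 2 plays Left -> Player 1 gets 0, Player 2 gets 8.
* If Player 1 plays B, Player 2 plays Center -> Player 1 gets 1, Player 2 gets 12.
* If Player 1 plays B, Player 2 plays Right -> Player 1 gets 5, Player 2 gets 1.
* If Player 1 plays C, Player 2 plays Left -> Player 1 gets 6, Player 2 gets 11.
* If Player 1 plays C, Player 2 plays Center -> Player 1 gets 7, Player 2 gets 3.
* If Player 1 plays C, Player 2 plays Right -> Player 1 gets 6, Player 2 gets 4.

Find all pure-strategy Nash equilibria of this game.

(A, Left)

(A, Left): Player 1 gets 11, best alternative 6; Player 2 gets 4, best alternative 3. No profitable deviation — NE.
(A, Center): Player 1 can switch to C (6 → 7). Not NE.
(A, Right): Player 1 can switch to B (2 → 5). Not NE.
(B, Left): Player 1 can switch to A (0 → 11). Not NE.
(B, Center): Player 1 can switch to A (1 → 6). Not NE.
(B, Right): Player 1 can switch to C (5 → 6). Not NE.
(C, Left): Player 1 can switch to A (6 → 11). Not NE.
(The remaining 2 profiles each have a profitable deviation by the same check.)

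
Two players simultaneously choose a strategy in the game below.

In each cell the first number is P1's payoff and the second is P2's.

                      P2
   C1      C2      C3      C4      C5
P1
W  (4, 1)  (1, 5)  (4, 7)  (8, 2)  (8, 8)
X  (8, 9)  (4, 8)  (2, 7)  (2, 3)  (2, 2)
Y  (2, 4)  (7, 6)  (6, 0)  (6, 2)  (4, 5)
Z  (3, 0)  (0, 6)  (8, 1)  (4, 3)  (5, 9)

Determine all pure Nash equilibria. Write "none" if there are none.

The pure Nash equilibria are (W, C5) and (X, C1) and (Y, C2).

For each player, find the best response to each opponent profile; mutual best responses are the pure NE.
P1 against C1: payoffs 4, 8, 2, 3 → best response X.
P1 against C2: payoffs 1, 4, 7, 0 → best response Y.
P1 against C3: payoffs 4, 2, 6, 8 → best response Z.
P1 against C4: payoffs 8, 2, 6, 4 → best response W.
P1 against C5: payoffs 8, 2, 4, 5 → best response W.
P2 against W: payoffs 1, 5, 7, 2, 8 → best response C5.
P2 against X: payoffs 9, 8, 7, 3, 2 → best response C1.
P2 against Y: payoffs 4, 6, 0, 2, 5 → best response C2.
P2 against Z: payoffs 0, 6, 1, 3, 9 → best response C5.
Mutual best responses: (W, C5); (X, C1); (Y, C2).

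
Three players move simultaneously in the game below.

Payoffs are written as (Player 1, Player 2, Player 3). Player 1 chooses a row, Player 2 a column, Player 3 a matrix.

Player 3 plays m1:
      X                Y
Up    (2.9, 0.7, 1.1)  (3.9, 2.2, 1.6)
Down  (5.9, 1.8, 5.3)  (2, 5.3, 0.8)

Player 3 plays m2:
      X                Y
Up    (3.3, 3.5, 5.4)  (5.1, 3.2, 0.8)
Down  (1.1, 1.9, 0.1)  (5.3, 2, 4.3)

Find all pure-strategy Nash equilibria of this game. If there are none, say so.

(Up, X, m1): Player 1 can switch to Down (2.9 → 5.9). Not NE.
(Up, X, m2): Player 1 gets 3.3, best alternative 1.1; Player 2 gets 3.5, best alternative 3.2; Player 3 gets 5.4, best alternative 1.1. No profitable deviation — NE.
(Up, Y, m1): Player 1 gets 3.9, best alternative 2; Player 2 gets 2.2, best alternative 0.7; Player 3 gets 1.6, best alternative 0.8. No profitable deviation — NE.
(Up, Y, m2): Player 1 can switch to Down (5.1 → 5.3). Not NE.
(Down, X, m1): Player 2 can switch to Y (1.8 → 5.3). Not NE.
(Down, X, m2): Player 1 can switch to Up (1.1 → 3.3). Not NE.
(Down, Y, m1): Player 1 can switch to Up (2 → 3.9). Not NE.
(Down, Y, m2): Player 1 gets 5.3, best alternative 5.1; Player 2 gets 2, best alternative 1.9; Player 3 gets 4.3, best alternative 0.8. No profitable deviation — NE.

(Up, X, m2); (Up, Y, m1); (Down, Y, m2)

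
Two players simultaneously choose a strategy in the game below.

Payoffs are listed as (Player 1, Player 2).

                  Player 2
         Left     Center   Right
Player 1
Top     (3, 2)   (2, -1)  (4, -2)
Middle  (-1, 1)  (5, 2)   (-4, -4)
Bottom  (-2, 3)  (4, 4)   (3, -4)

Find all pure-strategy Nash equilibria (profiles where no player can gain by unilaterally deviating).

Player 1 against Left: payoffs 3, -1, -2 → best response Top.
Player 1 against Center: payoffs 2, 5, 4 → best response Middle.
Player 1 against Right: payoffs 4, -4, 3 → best response Top.
Player 2 against Top: payoffs 2, -1, -2 → best response Left.
Player 2 against Middle: payoffs 1, 2, -4 → best response Center.
Player 2 against Bottom: payoffs 3, 4, -4 → best response Center.
Mutual best responses: (Top, Left); (Middle, Center).

The pure Nash equilibria are (Top, Left); (Middle, Center).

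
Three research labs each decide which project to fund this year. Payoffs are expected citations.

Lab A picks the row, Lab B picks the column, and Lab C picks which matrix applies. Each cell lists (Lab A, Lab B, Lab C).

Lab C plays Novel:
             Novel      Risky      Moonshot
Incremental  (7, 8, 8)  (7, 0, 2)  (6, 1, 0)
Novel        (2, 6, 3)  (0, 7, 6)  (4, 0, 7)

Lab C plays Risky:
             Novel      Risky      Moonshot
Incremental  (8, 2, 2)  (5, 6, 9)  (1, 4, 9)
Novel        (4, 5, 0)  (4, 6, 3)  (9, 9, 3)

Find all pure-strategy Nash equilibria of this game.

Lab A against (Novel, Novel): payoffs 7, 2 → best response Incremental.
Lab A against (Novel, Risky): payoffs 8, 4 → best response Incremental.
Lab A against (Risky, Novel): payoffs 7, 0 → best response Incremental.
Lab A against (Risky, Risky): payoffs 5, 4 → best response Incremental.
Lab A against (Moonshot, Novel): payoffs 6, 4 → best response Incremental.
Lab A against (Moonshot, Risky): payoffs 1, 9 → best response Novel.
Lab B against (Incremental, Novel): payoffs 8, 0, 1 → best response Novel.
Lab B against (Incremental, Risky): payoffs 2, 6, 4 → best response Risky.
Lab B against (Novel, Novel): payoffs 6, 7, 0 → best response Risky.
Lab B against (Novel, Risky): payoffs 5, 6, 9 → best response Moonshot.
Lab C against (Incremental, Novel): payoffs 8, 2 → best response Novel.
Lab C against (Incremental, Risky): payoffs 2, 9 → best response Risky.
Lab C against (Incremental, Moonshot): payoffs 0, 9 → best response Risky.
Lab C against (Novel, Novel): payoffs 3, 0 → best response Novel.
Lab C against (Novel, Risky): payoffs 6, 3 → best response Novel.
Lab C against (Novel, Moonshot): payoffs 7, 3 → best response Novel.
Mutual best responses: (Incremental, Novel, Novel); (Incremental, Risky, Risky).

The pure Nash equilibria are (Incremental, Novel, Novel); (Incremental, Risky, Risky).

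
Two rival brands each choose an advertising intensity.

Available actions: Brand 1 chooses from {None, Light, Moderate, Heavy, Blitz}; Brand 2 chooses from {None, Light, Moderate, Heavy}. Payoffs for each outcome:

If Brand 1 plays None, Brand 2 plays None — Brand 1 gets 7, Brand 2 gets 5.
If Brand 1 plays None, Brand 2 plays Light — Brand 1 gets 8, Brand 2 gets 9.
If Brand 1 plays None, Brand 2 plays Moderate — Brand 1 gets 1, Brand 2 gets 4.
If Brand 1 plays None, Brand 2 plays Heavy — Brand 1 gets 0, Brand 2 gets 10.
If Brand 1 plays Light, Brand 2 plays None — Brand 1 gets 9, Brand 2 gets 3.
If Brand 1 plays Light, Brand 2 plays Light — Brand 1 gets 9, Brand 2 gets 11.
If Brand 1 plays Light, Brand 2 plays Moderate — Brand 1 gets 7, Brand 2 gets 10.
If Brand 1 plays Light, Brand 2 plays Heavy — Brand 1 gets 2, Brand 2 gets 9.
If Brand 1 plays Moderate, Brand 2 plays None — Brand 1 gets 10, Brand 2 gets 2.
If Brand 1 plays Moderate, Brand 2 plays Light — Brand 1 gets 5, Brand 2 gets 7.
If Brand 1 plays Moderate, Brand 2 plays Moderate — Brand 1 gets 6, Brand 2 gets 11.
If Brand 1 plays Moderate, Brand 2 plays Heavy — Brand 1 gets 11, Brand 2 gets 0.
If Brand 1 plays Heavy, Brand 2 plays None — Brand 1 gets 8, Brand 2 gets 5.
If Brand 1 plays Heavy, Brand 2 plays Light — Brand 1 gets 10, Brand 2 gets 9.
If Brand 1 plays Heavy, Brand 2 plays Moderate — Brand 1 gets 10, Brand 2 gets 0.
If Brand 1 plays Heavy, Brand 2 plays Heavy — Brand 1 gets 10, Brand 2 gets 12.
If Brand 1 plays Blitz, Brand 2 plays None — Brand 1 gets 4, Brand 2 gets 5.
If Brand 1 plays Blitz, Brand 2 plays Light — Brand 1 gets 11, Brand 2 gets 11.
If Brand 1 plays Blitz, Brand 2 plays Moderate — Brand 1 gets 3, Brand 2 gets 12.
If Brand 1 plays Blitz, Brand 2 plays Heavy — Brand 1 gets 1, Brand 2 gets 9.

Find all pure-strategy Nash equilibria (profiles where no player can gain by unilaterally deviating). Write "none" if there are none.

Brand 1 against None: payoffs 7, 9, 10, 8, 4 → best response Moderate.
Brand 1 against Light: payoffs 8, 9, 5, 10, 11 → best response Blitz.
Brand 1 against Moderate: payoffs 1, 7, 6, 10, 3 → best response Heavy.
Brand 1 against Heavy: payoffs 0, 2, 11, 10, 1 → best response Moderate.
Brand 2 against None: payoffs 5, 9, 4, 10 → best response Heavy.
Brand 2 against Light: payoffs 3, 11, 10, 9 → best response Light.
Brand 2 against Moderate: payoffs 2, 7, 11, 0 → best response Moderate.
Brand 2 against Heavy: payoffs 5, 9, 0, 12 → best response Heavy.
Brand 2 against Blitz: payoffs 5, 11, 12, 9 → best response Moderate.
No profile is a mutual best response for all players.

This game has no pure Nash equilibrium.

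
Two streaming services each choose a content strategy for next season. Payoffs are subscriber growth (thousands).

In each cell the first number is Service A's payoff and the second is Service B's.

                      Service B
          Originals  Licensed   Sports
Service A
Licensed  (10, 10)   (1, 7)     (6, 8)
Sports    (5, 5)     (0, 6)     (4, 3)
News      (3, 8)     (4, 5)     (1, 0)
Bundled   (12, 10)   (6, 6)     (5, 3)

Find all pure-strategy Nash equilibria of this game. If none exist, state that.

Service A against Originals: payoffs 10, 5, 3, 12 → best response Bundled.
Service A against Licensed: payoffs 1, 0, 4, 6 → best response Bundled.
Service A against Sports: payoffs 6, 4, 1, 5 → best response Licensed.
Service B against Licensed: payoffs 10, 7, 8 → best response Originals.
Service B against Sports: payoffs 5, 6, 3 → best response Licensed.
Service B against News: payoffs 8, 5, 0 → best response Originals.
Service B against Bundled: payoffs 10, 6, 3 → best response Originals.
Mutual best responses: (Bundled, Originals).

Pure NE: (Bundled, Originals)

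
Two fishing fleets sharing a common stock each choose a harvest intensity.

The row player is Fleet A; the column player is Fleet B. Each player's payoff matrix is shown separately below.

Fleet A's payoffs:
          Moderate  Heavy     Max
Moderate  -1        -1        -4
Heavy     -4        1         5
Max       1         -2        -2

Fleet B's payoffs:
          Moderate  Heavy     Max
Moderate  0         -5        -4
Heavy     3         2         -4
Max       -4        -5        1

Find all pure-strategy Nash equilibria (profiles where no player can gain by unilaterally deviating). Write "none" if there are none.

(Moderate, Moderate): Fleet A can switch to Max (-1 → 1). Not NE.
(Moderate, Heavy): Fleet A can switch to Heavy (-1 → 1). Not NE.
(Moderate, Max): Fleet A can switch to Heavy (-4 → 5). Not NE.
(Heavy, Moderate): Fleet A can switch to Moderate (-4 → -1). Not NE.
(Heavy, Heavy): Fleet B can switch to Moderate (2 → 3). Not NE.
(Heavy, Max): Fleet B can switch to Moderate (-4 → 3). Not NE.
(Max, Moderate): Fleet B can switch to Max (-4 → 1). Not NE.
(Max, Heavy): Fleet A can switch to Moderate (-2 → -1). Not NE.
(The remaining 1 profile has a profitable deviation by the same check.)

none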